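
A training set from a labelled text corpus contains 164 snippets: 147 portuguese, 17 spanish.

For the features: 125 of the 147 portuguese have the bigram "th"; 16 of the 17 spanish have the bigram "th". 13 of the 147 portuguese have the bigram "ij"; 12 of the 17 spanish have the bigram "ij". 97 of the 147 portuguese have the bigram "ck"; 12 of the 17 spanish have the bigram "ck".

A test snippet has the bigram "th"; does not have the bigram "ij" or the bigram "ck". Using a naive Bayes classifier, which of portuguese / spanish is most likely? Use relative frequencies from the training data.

portuguese: (147/164) × (125/147) × (134/147) × (50/147) ≈ 0.236323
spanish: (17/164) × (16/17) × (5/17) × (5/17) ≈ 0.00843953
Highest score → portuguese.

portuguese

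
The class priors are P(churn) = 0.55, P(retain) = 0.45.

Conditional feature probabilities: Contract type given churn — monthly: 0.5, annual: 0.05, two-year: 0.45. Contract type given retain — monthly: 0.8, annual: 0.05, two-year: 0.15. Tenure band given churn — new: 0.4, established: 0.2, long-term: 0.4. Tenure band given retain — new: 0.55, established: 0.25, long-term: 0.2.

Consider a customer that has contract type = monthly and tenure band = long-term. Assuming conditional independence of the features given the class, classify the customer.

churn: 0.55 × 0.5 × 0.4 = 0.11
retain: 0.45 × 0.8 × 0.2 = 0.072
Highest score → churn.

churn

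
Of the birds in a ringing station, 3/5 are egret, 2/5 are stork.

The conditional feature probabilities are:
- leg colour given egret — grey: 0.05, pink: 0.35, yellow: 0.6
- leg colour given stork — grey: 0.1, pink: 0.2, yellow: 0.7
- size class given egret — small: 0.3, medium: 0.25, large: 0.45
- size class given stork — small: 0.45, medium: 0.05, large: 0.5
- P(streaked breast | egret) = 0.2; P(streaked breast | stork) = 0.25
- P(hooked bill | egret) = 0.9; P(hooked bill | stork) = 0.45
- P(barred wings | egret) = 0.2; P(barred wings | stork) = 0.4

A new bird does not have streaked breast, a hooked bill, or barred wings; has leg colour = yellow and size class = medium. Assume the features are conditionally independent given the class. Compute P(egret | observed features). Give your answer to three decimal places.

egret: 0.6 × 0.6 × 0.25 × (1−0.2) × (1−0.9) × (1−0.2) = 0.00576
stork: 0.4 × 0.7 × 0.05 × (1−0.25) × (1−0.45) × (1−0.4) = 0.003465
P(egret | x) = 0.00576 / 0.009225 ≈ 0.624

0.624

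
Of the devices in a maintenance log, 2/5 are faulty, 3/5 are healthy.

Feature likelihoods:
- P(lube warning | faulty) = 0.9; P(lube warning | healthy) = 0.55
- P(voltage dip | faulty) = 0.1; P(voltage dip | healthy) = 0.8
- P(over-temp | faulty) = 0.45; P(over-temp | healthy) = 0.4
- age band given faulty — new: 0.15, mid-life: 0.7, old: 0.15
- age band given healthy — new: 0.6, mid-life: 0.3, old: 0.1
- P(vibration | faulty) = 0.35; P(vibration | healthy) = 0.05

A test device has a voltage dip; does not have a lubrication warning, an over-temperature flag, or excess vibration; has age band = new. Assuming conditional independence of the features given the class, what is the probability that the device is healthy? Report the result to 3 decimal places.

faulty: 0.4 × (1−0.9) × 0.1 × (1−0.45) × 0.15 × (1−0.35) = 0.0002145
healthy: 0.6 × (1−0.55) × 0.8 × (1−0.4) × 0.6 × (1−0.05) = 0.073872
P(healthy | x) = 0.073872 / 0.0740865 ≈ 0.997

0.997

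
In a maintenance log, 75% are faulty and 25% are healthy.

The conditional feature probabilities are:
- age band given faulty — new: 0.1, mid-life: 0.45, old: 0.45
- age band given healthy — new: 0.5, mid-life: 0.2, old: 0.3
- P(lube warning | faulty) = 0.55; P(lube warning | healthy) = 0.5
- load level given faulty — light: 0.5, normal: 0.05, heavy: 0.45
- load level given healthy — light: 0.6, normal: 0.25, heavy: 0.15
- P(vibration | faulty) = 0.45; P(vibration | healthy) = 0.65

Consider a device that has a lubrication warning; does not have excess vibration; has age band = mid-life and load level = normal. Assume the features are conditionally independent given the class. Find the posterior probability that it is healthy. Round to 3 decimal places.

0.300

faulty: 0.75 × 0.45 × 0.55 × 0.05 × (1−0.45) = 0.0051046875
healthy: 0.25 × 0.2 × 0.5 × 0.25 × (1−0.65) = 0.0021875
P(healthy | x) = 0.0021875 / 0.0072921875 ≈ 0.300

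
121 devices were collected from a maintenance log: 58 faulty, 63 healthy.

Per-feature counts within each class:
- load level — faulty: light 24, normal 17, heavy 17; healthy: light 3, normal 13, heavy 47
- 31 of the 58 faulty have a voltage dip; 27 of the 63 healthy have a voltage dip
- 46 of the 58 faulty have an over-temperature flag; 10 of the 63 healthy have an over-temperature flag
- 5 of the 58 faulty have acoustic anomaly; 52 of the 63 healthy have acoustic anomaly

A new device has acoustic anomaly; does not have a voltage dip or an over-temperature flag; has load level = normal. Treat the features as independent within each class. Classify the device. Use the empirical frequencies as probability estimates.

healthy

faulty: (58/121) × (17/58) × (27/58) × (12/58) × (5/58) ≈ 0.00116653
healthy: (63/121) × (13/63) × (36/63) × (53/63) × (52/63) ≈ 0.0426303
Highest score → healthy.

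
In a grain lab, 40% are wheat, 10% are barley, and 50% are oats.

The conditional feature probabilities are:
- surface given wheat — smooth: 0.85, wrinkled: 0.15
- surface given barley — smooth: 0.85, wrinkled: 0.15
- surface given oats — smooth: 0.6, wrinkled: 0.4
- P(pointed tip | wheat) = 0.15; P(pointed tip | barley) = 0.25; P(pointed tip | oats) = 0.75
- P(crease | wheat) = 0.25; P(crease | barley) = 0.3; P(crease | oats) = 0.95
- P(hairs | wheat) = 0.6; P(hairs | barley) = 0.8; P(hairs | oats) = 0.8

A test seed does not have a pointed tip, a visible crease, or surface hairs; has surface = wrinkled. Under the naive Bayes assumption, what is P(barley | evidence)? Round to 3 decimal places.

0.091

wheat: 0.4 × 0.15 × (1−0.15) × (1−0.25) × (1−0.6) = 0.0153
barley: 0.1 × 0.15 × (1−0.25) × (1−0.3) × (1−0.8) = 0.001575
oats: 0.5 × 0.4 × (1−0.75) × (1−0.95) × (1−0.8) = 0.0005
P(barley | x) = 0.001575 / 0.017375 ≈ 0.091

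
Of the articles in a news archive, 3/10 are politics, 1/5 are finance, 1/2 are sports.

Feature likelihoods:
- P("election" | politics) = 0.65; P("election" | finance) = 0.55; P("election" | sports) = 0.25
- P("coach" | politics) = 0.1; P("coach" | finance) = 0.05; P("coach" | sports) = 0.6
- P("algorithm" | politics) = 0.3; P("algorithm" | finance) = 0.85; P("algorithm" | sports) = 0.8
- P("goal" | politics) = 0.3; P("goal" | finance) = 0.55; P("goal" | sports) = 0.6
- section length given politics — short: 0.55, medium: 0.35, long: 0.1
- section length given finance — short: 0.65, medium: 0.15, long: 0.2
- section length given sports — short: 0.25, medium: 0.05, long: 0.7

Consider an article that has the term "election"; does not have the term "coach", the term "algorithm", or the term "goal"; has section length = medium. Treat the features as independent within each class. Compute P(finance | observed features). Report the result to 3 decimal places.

0.034

politics: 0.3 × 0.65 × (1−0.1) × (1−0.3) × (1−0.3) × 0.35 = 0.03009825
finance: 0.2 × 0.55 × (1−0.05) × (1−0.85) × (1−0.55) × 0.15 = 0.0010580625
sports: 0.5 × 0.25 × (1−0.6) × (1−0.8) × (1−0.6) × 0.05 = 0.0002
P(finance | x) = 0.0010580625 / 0.0313563125 ≈ 0.034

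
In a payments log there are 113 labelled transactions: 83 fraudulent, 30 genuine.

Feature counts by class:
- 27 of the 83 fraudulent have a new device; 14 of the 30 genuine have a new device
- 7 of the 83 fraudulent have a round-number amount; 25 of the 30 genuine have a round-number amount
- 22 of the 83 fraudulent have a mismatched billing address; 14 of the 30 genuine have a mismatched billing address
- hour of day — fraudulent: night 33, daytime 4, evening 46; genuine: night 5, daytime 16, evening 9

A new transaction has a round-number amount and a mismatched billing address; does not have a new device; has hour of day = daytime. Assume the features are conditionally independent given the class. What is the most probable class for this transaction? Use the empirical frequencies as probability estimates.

genuine

fraudulent: (83/113) × (56/83) × (7/83) × (22/83) × (4/83) ≈ 0.000533895
genuine: (30/113) × (16/30) × (25/30) × (14/30) × (16/30) ≈ 0.0293674
Highest score → genuine.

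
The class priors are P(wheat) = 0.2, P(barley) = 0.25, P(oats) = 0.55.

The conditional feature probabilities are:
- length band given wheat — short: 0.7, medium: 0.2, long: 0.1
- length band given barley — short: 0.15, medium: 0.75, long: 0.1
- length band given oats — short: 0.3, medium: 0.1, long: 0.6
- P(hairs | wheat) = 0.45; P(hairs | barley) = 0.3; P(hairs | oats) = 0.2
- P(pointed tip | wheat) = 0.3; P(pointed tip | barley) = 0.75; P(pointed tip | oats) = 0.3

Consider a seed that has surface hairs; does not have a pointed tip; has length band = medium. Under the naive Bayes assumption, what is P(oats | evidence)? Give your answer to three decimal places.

wheat: 0.2 × 0.2 × 0.45 × (1−0.3) = 0.0126
barley: 0.25 × 0.75 × 0.3 × (1−0.75) = 0.0140625
oats: 0.55 × 0.1 × 0.2 × (1−0.3) = 0.0077
P(oats | x) = 0.0077 / 0.0343625 ≈ 0.224

0.224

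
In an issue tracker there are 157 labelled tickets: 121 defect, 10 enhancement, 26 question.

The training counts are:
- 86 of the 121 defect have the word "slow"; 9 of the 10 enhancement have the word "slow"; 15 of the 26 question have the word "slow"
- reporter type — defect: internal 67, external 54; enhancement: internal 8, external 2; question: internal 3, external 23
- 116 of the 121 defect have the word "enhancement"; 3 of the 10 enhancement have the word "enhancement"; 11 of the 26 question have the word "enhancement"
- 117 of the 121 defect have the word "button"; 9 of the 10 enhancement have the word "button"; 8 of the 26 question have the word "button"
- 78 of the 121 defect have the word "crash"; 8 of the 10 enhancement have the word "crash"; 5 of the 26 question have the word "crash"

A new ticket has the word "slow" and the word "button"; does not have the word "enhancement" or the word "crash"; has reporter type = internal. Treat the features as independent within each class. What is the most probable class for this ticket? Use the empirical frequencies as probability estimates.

defect: (121/157) × (86/121) × (67/121) × (5/121) × (117/121) × (43/121) ≈ 0.00430682
enhancement: (10/157) × (9/10) × (8/10) × (7/10) × (9/10) × (2/10) ≈ 0.00577834
question: (26/157) × (15/26) × (3/26) × (15/26) × (8/26) × (21/26) ≈ 0.00158059
Highest score → enhancement.

enhancement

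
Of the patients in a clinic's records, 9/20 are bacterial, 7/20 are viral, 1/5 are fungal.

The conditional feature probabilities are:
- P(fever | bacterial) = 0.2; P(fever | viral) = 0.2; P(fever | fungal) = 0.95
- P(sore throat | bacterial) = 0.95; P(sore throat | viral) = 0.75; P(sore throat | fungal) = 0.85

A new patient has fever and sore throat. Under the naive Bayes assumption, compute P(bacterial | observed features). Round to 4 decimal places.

0.2855

bacterial: 0.45 × 0.2 × 0.95 = 0.0855
viral: 0.35 × 0.2 × 0.75 = 0.0525
fungal: 0.2 × 0.95 × 0.85 = 0.1615
P(bacterial | x) = 0.0855 / 0.2995 ≈ 0.2855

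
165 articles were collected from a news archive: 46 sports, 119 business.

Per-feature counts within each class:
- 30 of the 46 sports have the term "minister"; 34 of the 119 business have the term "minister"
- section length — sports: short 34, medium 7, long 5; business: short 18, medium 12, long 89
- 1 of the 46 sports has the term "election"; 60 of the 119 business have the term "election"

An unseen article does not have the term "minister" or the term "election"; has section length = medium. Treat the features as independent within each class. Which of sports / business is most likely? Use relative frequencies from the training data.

business

sports: (46/165) × (16/46) × (7/46) × (45/46) ≈ 0.0144355
business: (119/165) × (85/119) × (12/119) × (59/119) ≈ 0.0257558
Highest score → business.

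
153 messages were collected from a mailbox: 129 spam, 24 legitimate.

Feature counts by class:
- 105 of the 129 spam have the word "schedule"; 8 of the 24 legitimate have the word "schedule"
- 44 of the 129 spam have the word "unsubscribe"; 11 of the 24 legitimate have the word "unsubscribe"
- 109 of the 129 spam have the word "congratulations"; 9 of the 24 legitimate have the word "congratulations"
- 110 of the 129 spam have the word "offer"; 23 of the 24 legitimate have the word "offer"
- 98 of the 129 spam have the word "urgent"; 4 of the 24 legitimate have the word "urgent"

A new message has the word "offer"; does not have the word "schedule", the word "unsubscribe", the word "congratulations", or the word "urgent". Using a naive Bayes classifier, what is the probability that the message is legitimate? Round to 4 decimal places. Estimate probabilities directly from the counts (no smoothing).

spam: (129/153) × (24/129) × (85/129) × (20/129) × (110/129) × (31/129) ≈ 0.00328371
legitimate: (24/153) × (16/24) × (13/24) × (15/24) × (23/24) × (20/24) ≈ 0.0282733
P(legitimate | x) = 0.0282733 / 0.03155701 ≈ 0.8959

0.8959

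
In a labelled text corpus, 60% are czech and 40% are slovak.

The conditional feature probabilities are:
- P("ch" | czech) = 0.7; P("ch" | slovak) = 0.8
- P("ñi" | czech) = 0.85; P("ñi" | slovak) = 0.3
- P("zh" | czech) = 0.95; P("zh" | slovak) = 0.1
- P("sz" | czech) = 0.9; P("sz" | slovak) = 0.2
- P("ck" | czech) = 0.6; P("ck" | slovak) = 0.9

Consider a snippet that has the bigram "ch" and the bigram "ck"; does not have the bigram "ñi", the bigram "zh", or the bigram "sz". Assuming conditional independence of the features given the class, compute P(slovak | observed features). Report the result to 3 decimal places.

czech: 0.6 × 0.7 × (1−0.85) × (1−0.95) × (1−0.9) × 0.6 = 0.000189
slovak: 0.4 × 0.8 × (1−0.3) × (1−0.1) × (1−0.2) × 0.9 = 0.145152
P(slovak | x) = 0.145152 / 0.145341 ≈ 0.999

0.999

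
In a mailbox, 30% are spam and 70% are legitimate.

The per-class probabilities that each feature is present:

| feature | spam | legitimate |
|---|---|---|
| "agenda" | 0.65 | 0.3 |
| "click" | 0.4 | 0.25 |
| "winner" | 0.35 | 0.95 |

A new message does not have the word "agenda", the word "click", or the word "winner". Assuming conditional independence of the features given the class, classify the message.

spam: 0.3 × (1−0.65) × (1−0.4) × (1−0.35) = 0.04095
legitimate: 0.7 × (1−0.3) × (1−0.25) × (1−0.95) = 0.018375
Highest score → spam.

spam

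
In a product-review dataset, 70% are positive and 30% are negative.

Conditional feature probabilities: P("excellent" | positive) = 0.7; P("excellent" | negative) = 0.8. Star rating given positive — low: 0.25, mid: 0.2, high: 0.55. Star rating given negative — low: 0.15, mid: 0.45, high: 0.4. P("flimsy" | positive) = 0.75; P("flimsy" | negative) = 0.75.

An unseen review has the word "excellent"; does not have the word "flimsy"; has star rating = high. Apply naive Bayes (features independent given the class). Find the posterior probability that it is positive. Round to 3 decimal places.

positive: 0.7 × 0.7 × 0.55 × (1−0.75) = 0.067375
negative: 0.3 × 0.8 × 0.4 × (1−0.75) = 0.024
P(positive | x) = 0.067375 / 0.091375 ≈ 0.737

0.737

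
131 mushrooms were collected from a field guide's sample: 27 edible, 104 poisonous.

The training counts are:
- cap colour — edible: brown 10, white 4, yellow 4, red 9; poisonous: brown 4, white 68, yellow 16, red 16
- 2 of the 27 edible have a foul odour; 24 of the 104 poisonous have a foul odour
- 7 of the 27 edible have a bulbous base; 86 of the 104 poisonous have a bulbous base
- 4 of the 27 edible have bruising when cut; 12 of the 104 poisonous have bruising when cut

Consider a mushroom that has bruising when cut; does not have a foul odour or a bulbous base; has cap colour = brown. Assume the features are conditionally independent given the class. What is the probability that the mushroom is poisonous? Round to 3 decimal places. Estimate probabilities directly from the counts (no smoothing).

0.057

edible: (27/131) × (10/27) × (25/27) × (20/27) × (4/27) ≈ 0.00775653
poisonous: (104/131) × (4/104) × (80/104) × (18/104) × (12/104) ≈ 0.000469064
P(poisonous | x) = 0.000469064 / 0.008225594 ≈ 0.057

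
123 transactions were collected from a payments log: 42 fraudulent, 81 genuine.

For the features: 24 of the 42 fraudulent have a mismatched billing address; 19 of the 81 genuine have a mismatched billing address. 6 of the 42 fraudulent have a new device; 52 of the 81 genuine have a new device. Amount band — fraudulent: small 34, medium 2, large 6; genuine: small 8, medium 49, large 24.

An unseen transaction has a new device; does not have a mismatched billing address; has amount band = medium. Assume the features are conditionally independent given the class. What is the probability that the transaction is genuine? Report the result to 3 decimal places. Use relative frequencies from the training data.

fraudulent: (42/123) × (18/42) × (6/42) × (2/42) ≈ 0.00099552
genuine: (81/123) × (62/81) × (52/81) × (49/81) ≈ 0.195756
P(genuine | x) = 0.195756 / 0.19675152 ≈ 0.995

0.995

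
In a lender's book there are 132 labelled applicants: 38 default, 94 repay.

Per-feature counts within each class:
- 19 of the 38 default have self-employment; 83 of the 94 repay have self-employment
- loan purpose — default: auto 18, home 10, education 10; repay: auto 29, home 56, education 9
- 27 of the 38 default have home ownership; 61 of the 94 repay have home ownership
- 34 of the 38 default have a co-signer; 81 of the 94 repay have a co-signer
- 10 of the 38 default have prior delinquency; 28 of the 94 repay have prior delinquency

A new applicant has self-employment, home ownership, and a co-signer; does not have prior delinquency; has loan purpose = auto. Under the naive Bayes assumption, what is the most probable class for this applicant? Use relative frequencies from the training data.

repay

default: (38/132) × (19/38) × (18/38) × (27/38) × (34/38) × (28/38) ≈ 0.0319388
repay: (94/132) × (83/94) × (29/94) × (61/94) × (81/94) × (66/94) ≈ 0.076164
Highest score → repay.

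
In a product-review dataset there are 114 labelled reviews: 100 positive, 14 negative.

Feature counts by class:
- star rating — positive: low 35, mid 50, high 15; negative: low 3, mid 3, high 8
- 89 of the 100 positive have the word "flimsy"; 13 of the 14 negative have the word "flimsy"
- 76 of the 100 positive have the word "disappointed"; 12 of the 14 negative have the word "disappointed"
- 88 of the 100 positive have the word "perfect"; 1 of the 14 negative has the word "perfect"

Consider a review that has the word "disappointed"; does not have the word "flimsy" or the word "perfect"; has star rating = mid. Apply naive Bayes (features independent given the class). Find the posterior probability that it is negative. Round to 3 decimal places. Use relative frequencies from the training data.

positive: (100/114) × (50/100) × (11/100) × (76/100) × (12/100) = 0.0044
negative: (14/114) × (3/14) × (1/14) × (12/14) × (13/14) ≈ 0.00149609
P(negative | x) = 0.00149609 / 0.00589609 ≈ 0.254

0.254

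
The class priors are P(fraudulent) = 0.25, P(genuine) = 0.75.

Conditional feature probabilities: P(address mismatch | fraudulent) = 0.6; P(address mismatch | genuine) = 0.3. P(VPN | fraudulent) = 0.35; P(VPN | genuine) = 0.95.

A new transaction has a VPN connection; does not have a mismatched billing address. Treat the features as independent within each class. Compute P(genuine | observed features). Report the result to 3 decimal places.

0.934

fraudulent: 0.25 × (1−0.6) × 0.35 = 0.035
genuine: 0.75 × (1−0.3) × 0.95 = 0.49875
P(genuine | x) = 0.49875 / 0.53375 ≈ 0.934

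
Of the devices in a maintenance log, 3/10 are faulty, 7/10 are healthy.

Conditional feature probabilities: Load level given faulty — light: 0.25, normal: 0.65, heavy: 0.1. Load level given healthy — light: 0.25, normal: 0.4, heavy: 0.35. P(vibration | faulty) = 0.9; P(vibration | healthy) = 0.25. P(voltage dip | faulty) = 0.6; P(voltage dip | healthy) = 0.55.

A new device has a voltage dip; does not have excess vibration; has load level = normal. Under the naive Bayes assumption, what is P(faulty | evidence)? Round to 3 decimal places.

faulty: 0.3 × 0.65 × (1−0.9) × 0.6 = 0.0117
healthy: 0.7 × 0.4 × (1−0.25) × 0.55 = 0.1155
P(faulty | x) = 0.0117 / 0.1272 ≈ 0.092

0.092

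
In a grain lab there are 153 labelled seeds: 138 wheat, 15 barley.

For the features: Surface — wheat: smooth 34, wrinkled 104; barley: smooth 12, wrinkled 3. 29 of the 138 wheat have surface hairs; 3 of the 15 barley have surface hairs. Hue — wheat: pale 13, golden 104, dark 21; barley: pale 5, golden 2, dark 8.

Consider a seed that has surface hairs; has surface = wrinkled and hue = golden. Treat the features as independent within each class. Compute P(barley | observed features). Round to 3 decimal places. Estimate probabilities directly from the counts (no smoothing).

0.005

wheat: (138/153) × (104/138) × (29/138) × (104/138) ≈ 0.10765
barley: (15/153) × (3/15) × (3/15) × (2/15) ≈ 0.000522876
P(barley | x) = 0.000522876 / 0.108172876 ≈ 0.005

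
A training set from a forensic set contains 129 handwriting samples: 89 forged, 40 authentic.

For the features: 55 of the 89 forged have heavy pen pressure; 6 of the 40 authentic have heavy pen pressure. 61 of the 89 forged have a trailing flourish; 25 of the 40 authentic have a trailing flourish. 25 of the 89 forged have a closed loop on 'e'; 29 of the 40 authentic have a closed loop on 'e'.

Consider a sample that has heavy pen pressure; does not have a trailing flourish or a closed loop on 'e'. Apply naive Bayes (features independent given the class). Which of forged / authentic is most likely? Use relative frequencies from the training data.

forged: (89/129) × (55/89) × (28/89) × (64/89) ≈ 0.0964564
authentic: (40/129) × (6/40) × (15/40) × (11/40) ≈ 0.00479651
Highest score → forged.

forged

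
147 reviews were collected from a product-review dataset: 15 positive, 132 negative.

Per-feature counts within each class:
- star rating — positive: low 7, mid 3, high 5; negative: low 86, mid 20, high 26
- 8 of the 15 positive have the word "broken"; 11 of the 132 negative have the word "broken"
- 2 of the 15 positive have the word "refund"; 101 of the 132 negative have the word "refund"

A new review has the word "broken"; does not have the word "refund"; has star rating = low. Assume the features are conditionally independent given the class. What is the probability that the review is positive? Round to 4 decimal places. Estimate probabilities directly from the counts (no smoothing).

positive: (15/147) × (7/15) × (8/15) × (13/15) ≈ 0.0220106
negative: (132/147) × (86/132) × (11/132) × (31/132) ≈ 0.0114495
P(positive | x) = 0.0220106 / 0.0334601 ≈ 0.6578

0.6578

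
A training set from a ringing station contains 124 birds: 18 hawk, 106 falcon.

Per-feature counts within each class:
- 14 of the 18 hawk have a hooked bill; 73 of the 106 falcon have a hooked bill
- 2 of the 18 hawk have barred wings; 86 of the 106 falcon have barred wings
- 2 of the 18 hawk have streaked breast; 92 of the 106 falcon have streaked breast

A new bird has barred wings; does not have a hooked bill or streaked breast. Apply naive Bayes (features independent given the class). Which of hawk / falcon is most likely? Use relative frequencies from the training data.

falcon

hawk: (18/124) × (4/18) × (2/18) × (16/18) ≈ 0.00318598
falcon: (106/124) × (33/106) × (86/106) × (14/106) ≈ 0.0285172
Highest score → falcon.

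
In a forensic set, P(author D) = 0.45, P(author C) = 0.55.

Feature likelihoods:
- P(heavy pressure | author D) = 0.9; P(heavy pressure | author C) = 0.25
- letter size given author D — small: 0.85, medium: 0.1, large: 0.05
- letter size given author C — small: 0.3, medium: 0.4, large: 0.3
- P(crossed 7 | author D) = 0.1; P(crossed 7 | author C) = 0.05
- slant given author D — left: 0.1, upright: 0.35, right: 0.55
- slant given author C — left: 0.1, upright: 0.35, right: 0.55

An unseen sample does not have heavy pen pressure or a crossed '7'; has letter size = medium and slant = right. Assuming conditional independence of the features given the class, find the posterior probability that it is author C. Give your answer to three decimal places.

0.975

author D: 0.45 × (1−0.9) × 0.1 × (1−0.1) × 0.55 = 0.0022275
author C: 0.55 × (1−0.25) × 0.4 × (1−0.05) × 0.55 = 0.0862125
P(author C | x) = 0.0862125 / 0.08844 ≈ 0.975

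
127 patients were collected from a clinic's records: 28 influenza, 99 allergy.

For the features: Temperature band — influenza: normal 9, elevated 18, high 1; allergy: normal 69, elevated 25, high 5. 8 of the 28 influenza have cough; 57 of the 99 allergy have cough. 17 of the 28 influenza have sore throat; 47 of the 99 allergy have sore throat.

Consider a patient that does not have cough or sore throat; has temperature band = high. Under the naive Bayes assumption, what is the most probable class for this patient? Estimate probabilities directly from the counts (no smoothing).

allergy

influenza: (28/127) × (1/28) × (20/28) × (11/28) ≈ 0.00220955
allergy: (99/127) × (5/99) × (42/99) × (52/99) ≈ 0.00877301
Highest score → allergy.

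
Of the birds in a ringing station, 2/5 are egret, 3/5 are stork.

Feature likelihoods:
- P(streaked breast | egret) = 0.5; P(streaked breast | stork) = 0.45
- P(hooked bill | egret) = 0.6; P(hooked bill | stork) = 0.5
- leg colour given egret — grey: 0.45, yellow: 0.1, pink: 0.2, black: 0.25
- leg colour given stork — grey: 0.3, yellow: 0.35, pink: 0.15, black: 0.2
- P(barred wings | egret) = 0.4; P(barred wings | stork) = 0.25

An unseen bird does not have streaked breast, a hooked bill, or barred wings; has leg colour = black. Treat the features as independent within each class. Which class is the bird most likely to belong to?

stork

egret: 0.4 × (1−0.5) × (1−0.6) × 0.25 × (1−0.4) = 0.012
stork: 0.6 × (1−0.45) × (1−0.5) × 0.2 × (1−0.25) = 0.02475
Highest score → stork.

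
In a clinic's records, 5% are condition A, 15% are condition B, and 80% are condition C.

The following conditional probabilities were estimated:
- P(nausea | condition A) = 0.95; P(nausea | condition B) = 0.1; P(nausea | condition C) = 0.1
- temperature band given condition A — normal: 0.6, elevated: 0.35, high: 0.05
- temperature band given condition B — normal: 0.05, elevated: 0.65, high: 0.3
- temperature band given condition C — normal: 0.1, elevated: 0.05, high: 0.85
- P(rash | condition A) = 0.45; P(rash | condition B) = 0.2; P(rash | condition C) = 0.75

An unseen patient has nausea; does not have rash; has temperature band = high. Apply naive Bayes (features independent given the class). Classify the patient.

condition A: 0.05 × 0.95 × 0.05 × (1−0.45) = 0.00130625
condition B: 0.15 × 0.1 × 0.3 × (1−0.2) = 0.0036
condition C: 0.8 × 0.1 × 0.85 × (1−0.75) = 0.017
Highest score → condition C.

condition C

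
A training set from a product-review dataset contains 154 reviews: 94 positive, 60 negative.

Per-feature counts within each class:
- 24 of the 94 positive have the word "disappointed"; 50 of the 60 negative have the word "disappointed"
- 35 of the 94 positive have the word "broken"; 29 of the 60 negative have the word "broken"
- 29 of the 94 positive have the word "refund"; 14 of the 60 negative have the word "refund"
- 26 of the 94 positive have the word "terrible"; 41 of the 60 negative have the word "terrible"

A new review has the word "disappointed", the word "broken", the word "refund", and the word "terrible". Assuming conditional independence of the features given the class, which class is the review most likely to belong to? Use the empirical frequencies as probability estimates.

negative

positive: (94/154) × (24/94) × (35/94) × (29/94) × (26/94) ≈ 0.00495161
negative: (60/154) × (50/60) × (29/60) × (14/60) × (41/60) ≈ 0.025021
Highest score → negative.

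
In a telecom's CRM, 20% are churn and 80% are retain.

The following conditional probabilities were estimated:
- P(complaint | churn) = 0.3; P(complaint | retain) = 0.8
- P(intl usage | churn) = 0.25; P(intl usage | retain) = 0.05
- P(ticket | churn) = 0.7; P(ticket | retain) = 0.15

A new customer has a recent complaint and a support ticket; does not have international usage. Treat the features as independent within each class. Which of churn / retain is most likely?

retain

churn: 0.2 × 0.3 × (1−0.25) × 0.7 = 0.0315
retain: 0.8 × 0.8 × (1−0.05) × 0.15 = 0.0912
Highest score → retain.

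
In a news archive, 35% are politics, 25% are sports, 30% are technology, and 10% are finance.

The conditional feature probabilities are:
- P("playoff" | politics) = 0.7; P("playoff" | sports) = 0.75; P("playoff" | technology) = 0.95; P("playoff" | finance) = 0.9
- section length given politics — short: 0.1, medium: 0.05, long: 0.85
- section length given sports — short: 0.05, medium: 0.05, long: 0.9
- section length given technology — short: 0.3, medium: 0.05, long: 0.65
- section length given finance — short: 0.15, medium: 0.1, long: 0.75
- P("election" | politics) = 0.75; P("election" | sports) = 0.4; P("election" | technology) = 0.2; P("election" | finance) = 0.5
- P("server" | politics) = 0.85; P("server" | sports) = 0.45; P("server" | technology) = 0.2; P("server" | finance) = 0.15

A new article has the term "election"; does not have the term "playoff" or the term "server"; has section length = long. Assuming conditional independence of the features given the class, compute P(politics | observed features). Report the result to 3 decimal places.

0.370

politics: 0.35 × (1−0.7) × 0.85 × 0.75 × (1−0.85) = 0.010040625
sports: 0.25 × (1−0.75) × 0.9 × 0.4 × (1−0.45) = 0.012375
technology: 0.3 × (1−0.95) × 0.65 × 0.2 × (1−0.2) = 0.00156
finance: 0.1 × (1−0.9) × 0.75 × 0.5 × (1−0.15) = 0.0031875
P(politics | x) = 0.010040625 / 0.027163125 ≈ 0.370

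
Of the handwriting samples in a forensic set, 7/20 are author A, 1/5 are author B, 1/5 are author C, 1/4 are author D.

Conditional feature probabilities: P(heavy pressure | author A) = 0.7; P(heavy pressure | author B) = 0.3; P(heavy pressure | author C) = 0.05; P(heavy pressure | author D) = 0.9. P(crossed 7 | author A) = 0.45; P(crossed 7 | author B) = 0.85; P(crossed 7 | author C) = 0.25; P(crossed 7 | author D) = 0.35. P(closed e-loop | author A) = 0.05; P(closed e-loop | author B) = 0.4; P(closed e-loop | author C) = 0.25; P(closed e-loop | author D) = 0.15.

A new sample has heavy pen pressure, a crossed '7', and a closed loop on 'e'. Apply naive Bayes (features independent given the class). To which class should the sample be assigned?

author A: 0.35 × 0.7 × 0.45 × 0.05 = 0.0055125
author B: 0.2 × 0.3 × 0.85 × 0.4 = 0.0204
author C: 0.2 × 0.05 × 0.25 × 0.25 = 0.000625
author D: 0.25 × 0.9 × 0.35 × 0.15 = 0.0118125
Highest score → author B.

author B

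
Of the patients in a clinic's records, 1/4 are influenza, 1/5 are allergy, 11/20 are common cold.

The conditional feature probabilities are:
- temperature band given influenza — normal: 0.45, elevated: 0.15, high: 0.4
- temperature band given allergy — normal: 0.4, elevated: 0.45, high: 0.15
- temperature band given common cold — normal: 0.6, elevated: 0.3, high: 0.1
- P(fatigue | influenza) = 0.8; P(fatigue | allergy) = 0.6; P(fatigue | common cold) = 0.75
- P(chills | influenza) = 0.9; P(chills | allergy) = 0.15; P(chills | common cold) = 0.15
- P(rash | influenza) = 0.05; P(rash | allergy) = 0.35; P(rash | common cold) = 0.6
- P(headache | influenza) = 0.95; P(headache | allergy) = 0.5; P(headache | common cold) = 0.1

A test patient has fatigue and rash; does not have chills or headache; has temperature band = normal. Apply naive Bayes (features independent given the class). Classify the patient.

influenza: 0.25 × 0.45 × 0.8 × (1−0.9) × 0.05 × (1−0.95) = 0.0000225
allergy: 0.2 × 0.4 × 0.6 × (1−0.15) × 0.35 × (1−0.5) = 0.00714
common cold: 0.55 × 0.6 × 0.75 × (1−0.15) × 0.6 × (1−0.1) = 0.1136025
Highest score → common cold.

common cold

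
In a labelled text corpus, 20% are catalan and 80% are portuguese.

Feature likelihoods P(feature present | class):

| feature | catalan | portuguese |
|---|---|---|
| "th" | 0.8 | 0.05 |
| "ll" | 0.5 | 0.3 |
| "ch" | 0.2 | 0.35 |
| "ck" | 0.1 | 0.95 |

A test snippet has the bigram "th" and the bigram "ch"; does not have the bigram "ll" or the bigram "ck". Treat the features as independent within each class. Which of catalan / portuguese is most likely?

catalan

catalan: 0.2 × 0.8 × (1−0.5) × 0.2 × (1−0.1) = 0.0144
portuguese: 0.8 × 0.05 × (1−0.3) × 0.35 × (1−0.95) = 0.00049
Highest score → catalan.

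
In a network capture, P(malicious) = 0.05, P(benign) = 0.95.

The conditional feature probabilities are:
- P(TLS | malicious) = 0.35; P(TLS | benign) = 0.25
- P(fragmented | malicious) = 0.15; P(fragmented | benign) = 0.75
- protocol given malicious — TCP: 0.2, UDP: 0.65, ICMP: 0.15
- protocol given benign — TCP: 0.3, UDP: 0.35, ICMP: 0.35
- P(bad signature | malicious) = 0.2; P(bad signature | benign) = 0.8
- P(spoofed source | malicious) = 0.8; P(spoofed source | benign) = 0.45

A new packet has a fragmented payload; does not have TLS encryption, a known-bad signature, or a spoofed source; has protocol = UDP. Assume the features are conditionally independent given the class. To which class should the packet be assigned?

benign

malicious: 0.05 × (1−0.35) × 0.15 × 0.65 × (1−0.2) × (1−0.8) = 0.000507
benign: 0.95 × (1−0.25) × 0.75 × 0.35 × (1−0.8) × (1−0.45) = 0.0205734375
Highest score → benign.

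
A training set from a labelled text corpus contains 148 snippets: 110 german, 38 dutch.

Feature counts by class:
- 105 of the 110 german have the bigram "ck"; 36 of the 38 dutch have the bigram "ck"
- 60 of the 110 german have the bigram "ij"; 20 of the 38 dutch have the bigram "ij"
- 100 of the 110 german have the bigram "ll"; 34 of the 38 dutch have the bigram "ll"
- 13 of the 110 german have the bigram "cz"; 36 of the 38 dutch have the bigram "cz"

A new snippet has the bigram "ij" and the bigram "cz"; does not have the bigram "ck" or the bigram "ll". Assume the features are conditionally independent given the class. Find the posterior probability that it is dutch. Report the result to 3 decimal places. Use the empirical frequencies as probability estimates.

0.782

german: (110/148) × (5/110) × (60/110) × (10/110) × (13/110) ≈ 0.000197982
dutch: (38/148) × (2/38) × (20/38) × (4/38) × (36/38) ≈ 0.000709267
P(dutch | x) = 0.000709267 / 0.000907249 ≈ 0.782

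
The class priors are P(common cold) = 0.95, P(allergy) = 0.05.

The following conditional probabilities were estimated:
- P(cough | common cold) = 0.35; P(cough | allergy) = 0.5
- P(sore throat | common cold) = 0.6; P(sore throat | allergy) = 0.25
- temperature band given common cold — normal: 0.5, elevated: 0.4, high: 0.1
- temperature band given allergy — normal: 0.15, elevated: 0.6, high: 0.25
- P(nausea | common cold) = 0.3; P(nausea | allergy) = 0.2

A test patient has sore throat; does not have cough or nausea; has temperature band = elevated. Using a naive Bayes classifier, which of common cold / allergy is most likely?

common cold: 0.95 × (1−0.35) × 0.6 × 0.4 × (1−0.3) = 0.10374
allergy: 0.05 × (1−0.5) × 0.25 × 0.6 × (1−0.2) = 0.003
Highest score → common cold.

common cold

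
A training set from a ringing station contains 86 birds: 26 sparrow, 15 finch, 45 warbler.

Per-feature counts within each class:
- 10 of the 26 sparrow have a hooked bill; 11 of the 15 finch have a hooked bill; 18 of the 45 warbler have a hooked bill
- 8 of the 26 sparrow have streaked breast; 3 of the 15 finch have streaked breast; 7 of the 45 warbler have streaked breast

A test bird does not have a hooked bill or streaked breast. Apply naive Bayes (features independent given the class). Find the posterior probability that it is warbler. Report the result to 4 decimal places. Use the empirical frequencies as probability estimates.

0.6149

sparrow: (26/86) × (16/26) × (18/26) ≈ 0.128801
finch: (15/86) × (4/15) × (12/15) ≈ 0.0372093
warbler: (45/86) × (27/45) × (38/45) ≈ 0.265116
P(warbler | x) = 0.265116 / 0.4311263 ≈ 0.6149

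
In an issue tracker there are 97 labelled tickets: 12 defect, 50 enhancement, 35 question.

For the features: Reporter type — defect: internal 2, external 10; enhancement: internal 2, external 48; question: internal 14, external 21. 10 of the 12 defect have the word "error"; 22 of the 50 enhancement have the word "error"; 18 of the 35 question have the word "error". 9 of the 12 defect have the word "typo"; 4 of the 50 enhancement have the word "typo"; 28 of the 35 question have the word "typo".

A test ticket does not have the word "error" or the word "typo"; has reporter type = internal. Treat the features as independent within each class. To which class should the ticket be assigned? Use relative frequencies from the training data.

defect: (12/97) × (2/12) × (2/12) × (3/12) ≈ 0.000859107
enhancement: (50/97) × (2/50) × (28/50) × (46/50) ≈ 0.0106227
question: (35/97) × (14/35) × (17/35) × (7/35) ≈ 0.0140206
Highest score → question.

question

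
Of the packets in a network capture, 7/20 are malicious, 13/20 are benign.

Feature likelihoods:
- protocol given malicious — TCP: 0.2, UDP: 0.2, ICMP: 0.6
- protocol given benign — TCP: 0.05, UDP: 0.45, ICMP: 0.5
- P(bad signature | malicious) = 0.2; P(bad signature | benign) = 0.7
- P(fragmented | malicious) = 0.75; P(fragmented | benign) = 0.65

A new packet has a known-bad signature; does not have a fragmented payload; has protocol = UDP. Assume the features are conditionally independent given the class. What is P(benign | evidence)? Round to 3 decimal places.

malicious: 0.35 × 0.2 × 0.2 × (1−0.75) = 0.0035
benign: 0.65 × 0.45 × 0.7 × (1−0.65) = 0.0716625
P(benign | x) = 0.0716625 / 0.0751625 ≈ 0.953

0.953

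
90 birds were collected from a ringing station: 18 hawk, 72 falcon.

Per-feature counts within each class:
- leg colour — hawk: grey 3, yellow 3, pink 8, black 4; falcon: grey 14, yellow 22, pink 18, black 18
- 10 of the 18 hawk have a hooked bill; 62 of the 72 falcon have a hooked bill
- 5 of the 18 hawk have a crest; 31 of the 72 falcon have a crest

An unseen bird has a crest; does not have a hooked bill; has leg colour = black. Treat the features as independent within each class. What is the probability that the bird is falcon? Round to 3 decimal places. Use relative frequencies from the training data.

0.686

hawk: (18/90) × (4/18) × (8/18) × (5/18) ≈ 0.00548697
falcon: (72/90) × (18/72) × (10/72) × (31/72) ≈ 0.0119599
P(falcon | x) = 0.0119599 / 0.01744687 ≈ 0.686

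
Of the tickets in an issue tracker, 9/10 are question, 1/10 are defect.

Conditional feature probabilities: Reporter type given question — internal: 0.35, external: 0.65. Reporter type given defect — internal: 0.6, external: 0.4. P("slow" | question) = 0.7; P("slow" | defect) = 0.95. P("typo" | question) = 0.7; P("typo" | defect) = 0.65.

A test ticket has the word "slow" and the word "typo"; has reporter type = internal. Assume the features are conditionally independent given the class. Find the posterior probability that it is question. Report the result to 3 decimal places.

question: 0.9 × 0.35 × 0.7 × 0.7 = 0.15435
defect: 0.1 × 0.6 × 0.95 × 0.65 = 0.03705
P(question | x) = 0.15435 / 0.1914 ≈ 0.806

0.806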